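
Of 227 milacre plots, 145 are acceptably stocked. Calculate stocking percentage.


Formula: Stocking % = stocked plots / total plots * 100
Stocking = 145 / 227 * 100
Stocking = 0.6388 * 100 = 63.9%

63.9


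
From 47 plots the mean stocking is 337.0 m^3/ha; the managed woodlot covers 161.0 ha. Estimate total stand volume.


Formula: Total Volume = Mean Volume per ha * Total Area
Total Volume = 337.0 m^3/ha * 161.0 ha
Total Volume = 54257 m^3

54257


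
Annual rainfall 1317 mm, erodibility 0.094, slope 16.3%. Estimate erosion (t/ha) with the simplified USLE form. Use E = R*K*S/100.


Formula: E = R * K * S / 100  (simplified USLE)
R * K = 1317 * 0.094 = 123.798
E = 123.798 * 16.3 / 100 = 20.18 t/ha

20.18


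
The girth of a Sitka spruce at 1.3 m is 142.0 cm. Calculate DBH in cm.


Formula: DBH = C / pi
DBH = 142.0 / pi
pi = 3.14159...
DBH = 45.2 cm

45.2


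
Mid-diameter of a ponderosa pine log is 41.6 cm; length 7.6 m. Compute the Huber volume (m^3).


Huber: V = Am * L,  Am = pi*(Dm/200)^2
Am = pi*(41.6/200)^2 = 0.135918 m^2
V = 0.135918*7.6 = 1.033 m^3

1.033


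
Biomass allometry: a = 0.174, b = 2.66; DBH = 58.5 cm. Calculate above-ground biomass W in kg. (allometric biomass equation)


Formula: W = a * DBH^b  (allometric power law)
DBH^b = 58.5^2.66 = 50192.0118
W = 0.174 * 50192.0118 = 8733.4 kg

8733.4


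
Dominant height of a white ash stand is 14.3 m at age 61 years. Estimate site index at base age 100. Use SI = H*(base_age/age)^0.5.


Formula: SI = H_dom * (base_age / age)^0.5
Age ratio = 100 / 61 = 1.63934
sqrt(age_ratio) = 1.28037
SI = 14.3 * 1.28037 = 18.3 m

18.3


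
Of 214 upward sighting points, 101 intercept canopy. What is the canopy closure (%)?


Formula: Canopy closure = covered points / total points * 100
Closure = 101 / 214 * 100
Closure = 0.472 * 100 = 47.2%

47.2


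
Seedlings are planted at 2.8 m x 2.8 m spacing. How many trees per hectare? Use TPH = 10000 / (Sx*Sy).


Formula: TPH = 10000 m^2/ha / (spacing_x * spacing_y)
Area per tree = 2.8 m * 2.8 m = 7.84 m^2
TPH = 10000 / 7.84 = 1276 trees/ha

1276


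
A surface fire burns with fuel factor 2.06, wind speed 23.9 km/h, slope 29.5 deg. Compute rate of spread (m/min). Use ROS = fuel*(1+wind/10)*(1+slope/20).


Formula: ROS = fuel * (1 + wind/10) * (1 + slope/20)
Wind factor = 1 + 23.9/10 = 3.39
Slope factor = 1 + 29.5/20 = 2.475
ROS = 2.06 * 3.39 * 2.475 = 17.28 m/min

17.28


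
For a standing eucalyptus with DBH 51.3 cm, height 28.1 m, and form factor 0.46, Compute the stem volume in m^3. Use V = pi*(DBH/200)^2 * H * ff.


Formula: V = pi * (DBH/200)^2 * H * ff
Radius = DBH/200 = 51.3/200 = 0.2565 m
Radius^2 = 0.2565^2 = 0.06579225 m^2
V = pi * 0.06579225 * 28.1 * 0.46
V = 2.672 m^3

2.672


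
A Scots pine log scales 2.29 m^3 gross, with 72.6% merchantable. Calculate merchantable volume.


Formula: MV = V_total * (merchantable_pct / 100)
Merchantable fraction = 72.6% / 100 = 0.726
MV = 2.29 m^3 * 0.726 = 1.663 m^3

1.663


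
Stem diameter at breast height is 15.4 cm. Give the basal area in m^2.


Formula: BA = pi * (DBH/2)^2 / 10000  (cm^2 to m^2)
Radius = DBH/2 = 15.4/2 = 7.7 cm
BA = pi * 7.7^2 / 10000
   = 186.265 cm^2 / 10000
   = 0.0186 m^2

0.0186


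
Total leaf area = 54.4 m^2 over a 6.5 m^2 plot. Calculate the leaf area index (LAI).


Formula: LAI = total leaf area / ground area  (dimensionless)
LAI = 54.4 m^2 / 6.5 m^2
LAI = 8.37

8.37


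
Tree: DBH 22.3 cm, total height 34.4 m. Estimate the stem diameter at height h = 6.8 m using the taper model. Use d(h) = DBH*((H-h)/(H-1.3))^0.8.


Taper: d(h) = DBH * ((H - h) / (H - 1.3))^0.8
Numerator = H - h = 34.4 - 6.8 = 27.6 m
Denominator = H - 1.3 = 34.4 - 1.3 = 33.1 m
Ratio = 27.6 / 33.1 = 0.83384
d = 22.3 * 0.83384^0.8 = 19.3 cm

19.3


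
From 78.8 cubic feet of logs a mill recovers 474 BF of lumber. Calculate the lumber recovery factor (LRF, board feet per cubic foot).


Formula: LRF = Lumber Output (BF) / Log Input (ft^3)
LRF = 474 BF / 78.8 ft^3
LRF = 6.02 BF/ft^3

6.02


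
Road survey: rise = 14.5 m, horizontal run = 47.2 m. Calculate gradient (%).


Formula: Gradient = rise / run * 100
Gradient = 14.5 / 47.2 * 100 = 30.7%

30.7


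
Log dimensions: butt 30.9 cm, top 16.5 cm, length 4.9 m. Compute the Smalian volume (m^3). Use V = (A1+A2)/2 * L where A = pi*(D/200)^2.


Smalian: V = (A1 + A2)/2 * L,  A = pi*(D/200)^2
A1 = pi*(30.9/200)^2 = 0.074991 m^2
A2 = pi*(16.5/200)^2 = 0.021382 m^2
V = (0.074991+0.021382)/2*4.9 = 0.2361 m^3

0.2361


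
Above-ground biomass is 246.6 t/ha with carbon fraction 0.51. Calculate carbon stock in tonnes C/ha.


Formula: Carbon Stock = Biomass * Carbon Fraction
C = 246.6 t/ha * 0.51
C = 125.8 t C/ha

125.8


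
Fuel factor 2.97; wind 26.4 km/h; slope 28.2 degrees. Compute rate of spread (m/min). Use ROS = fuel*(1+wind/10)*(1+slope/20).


Formula: ROS = fuel * (1 + wind/10) * (1 + slope/20)
Wind factor = 1 + 26.4/10 = 3.64
Slope factor = 1 + 28.2/20 = 2.41
ROS = 2.97 * 3.64 * 2.41 = 26.05 m/min

26.05


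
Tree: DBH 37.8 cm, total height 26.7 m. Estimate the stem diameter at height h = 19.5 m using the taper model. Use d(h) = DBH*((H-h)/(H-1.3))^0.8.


Taper: d(h) = DBH * ((H - h) / (H - 1.3))^0.8
Numerator = H - h = 26.7 - 19.5 = 7.2 m
Denominator = H - 1.3 = 26.7 - 1.3 = 25.4 m
Ratio = 7.2 / 25.4 = 0.28346
d = 37.8 * 0.28346^0.8 = 13.8 cm

13.8


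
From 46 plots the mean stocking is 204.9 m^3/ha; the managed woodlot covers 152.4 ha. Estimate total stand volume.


Formula: Total Volume = Mean Volume per ha * Total Area
Total Volume = 204.9 m^3/ha * 152.4 ha
Total Volume = 31227 m^3

31227


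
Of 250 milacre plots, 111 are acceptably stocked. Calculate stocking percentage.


Formula: Stocking % = stocked plots / total plots * 100
Stocking = 111 / 250 * 100
Stocking = 0.444 * 100 = 44.4%

44.4


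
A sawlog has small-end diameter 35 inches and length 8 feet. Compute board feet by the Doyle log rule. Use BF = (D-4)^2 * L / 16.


Doyle: BF = (D - 4)^2 * L / 16
Adjusted diameter = 35 - 4 = 31 in
(D-4)^2 = 31^2 = 961
BF = 961 * 8 / 16 = 481 BF

481


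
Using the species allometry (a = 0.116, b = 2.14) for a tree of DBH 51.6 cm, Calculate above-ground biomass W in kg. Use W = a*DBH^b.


Formula: W = a * DBH^b  (allometric power law)
DBH^b = 51.6^2.14 = 4624.5594
W = 0.116 * 4624.5594 = 536.4 kg

536.4


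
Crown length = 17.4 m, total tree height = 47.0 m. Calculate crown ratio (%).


Formula: Crown Ratio = (Crown Length / Total Height) * 100
CR = (17.4 m / 47.0 m) * 100
CR = 0.3702 * 100 = 37.0%

37.0


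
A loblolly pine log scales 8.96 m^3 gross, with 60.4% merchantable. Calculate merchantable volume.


Formula: MV = V_total * (merchantable_pct / 100)
Merchantable fraction = 60.4% / 100 = 0.604
MV = 8.96 m^3 * 0.604 = 5.412 m^3

5.412


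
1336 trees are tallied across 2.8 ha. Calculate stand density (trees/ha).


Formula: Stand Density = N_trees / Area_ha
Density = 1336 trees / 2.8 ha
Density = 477 trees/ha

477


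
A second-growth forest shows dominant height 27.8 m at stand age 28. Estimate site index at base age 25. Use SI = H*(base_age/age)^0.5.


Formula: SI = H_dom * (base_age / age)^0.5
Age ratio = 25 / 28 = 0.89286
sqrt(age_ratio) = 0.94491
SI = 27.8 * 0.94491 = 26.3 m

26.3


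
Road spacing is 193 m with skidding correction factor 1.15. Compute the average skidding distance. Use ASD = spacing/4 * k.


Formula: ASD = (spacing / 4) * correction
Uncorrected distance = spacing / 4 = 193 / 4 = 48.25 m
ASD = 48.25 * 1.15 = 55 m

55


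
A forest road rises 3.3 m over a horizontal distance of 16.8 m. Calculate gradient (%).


Formula: Gradient = rise / run * 100
Gradient = 3.3 / 16.8 * 100 = 19.6%

19.6


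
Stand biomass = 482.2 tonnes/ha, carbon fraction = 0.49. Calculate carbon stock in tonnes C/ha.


Formula: Carbon Stock = Biomass * Carbon Fraction
C = 482.2 t/ha * 0.49
C = 236.3 t C/ha

236.3


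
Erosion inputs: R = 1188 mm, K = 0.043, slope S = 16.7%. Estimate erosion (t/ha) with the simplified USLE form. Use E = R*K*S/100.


Formula: E = R * K * S / 100  (simplified USLE)
R * K = 1188 * 0.043 = 51.084
E = 51.084 * 16.7 / 100 = 8.53 t/ha

8.53


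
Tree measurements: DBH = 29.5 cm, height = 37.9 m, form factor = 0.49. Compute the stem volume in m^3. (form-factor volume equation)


Formula: V = pi * (DBH/200)^2 * H * ff
Radius = DBH/200 = 29.5/200 = 0.1475 m
Radius^2 = 0.1475^2 = 0.02175625 m^2
V = pi * 0.02175625 * 37.9 * 0.49
V = 1.269 m^3

1.269


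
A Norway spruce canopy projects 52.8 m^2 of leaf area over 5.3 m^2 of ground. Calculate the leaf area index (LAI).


Formula: LAI = total leaf area / ground area  (dimensionless)
LAI = 52.8 m^2 / 5.3 m^2
LAI = 9.96

9.96


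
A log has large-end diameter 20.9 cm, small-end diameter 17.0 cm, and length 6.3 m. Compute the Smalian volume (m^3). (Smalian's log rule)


Smalian: V = (A1 + A2)/2 * L,  A = pi*(D/200)^2
A1 = pi*(20.9/200)^2 = 0.034307 m^2
A2 = pi*(17.0/200)^2 = 0.022698 m^2
V = (0.034307+0.022698)/2*6.3 = 0.1796 m^3

0.1796


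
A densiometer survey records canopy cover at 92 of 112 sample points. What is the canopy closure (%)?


Formula: Canopy closure = covered points / total points * 100
Closure = 92 / 112 * 100
Closure = 0.8214 * 100 = 82.1%

82.1


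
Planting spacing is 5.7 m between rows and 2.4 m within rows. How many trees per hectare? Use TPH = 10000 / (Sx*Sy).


Formula: TPH = 10000 m^2/ha / (spacing_x * spacing_y)
Area per tree = 5.7 m * 2.4 m = 13.68 m^2
TPH = 10000 / 13.68 = 731 trees/ha

731


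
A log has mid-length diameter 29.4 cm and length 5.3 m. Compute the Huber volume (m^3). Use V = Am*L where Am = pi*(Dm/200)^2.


Huber: V = Am * L,  Am = pi*(Dm/200)^2
Am = pi*(29.4/200)^2 = 0.067887 m^2
V = 0.067887*5.3 = 0.3598 m^3

0.3598


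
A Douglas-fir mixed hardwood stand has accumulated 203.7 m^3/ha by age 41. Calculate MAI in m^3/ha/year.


Formula: MAI = Total Volume / Stand Age
MAI = 203.7 m^3/ha / 41 years
MAI = 4.97 m^3/ha/year

4.97


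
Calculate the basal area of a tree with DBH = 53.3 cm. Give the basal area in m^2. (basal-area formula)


Formula: BA = pi * (DBH/2)^2 / 10000  (cm^2 to m^2)
Radius = DBH/2 = 53.3/2 = 26.65 cm
BA = pi * 26.65^2 / 10000
   = 2231.2298 cm^2 / 10000
   = 0.2231 m^2

0.2231


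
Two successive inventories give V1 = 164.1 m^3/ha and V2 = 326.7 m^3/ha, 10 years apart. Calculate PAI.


Formula: PAI = (V_T2 - V_T1) / (T2 - T1)
Volume increment = 326.7 - 164.1 = 162.6 m^3/ha
PAI = 162.6 / 10 = 16.26 m^3/ha/year

16.26


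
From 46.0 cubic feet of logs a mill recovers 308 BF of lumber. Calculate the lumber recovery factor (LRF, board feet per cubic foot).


Formula: LRF = Lumber Output (BF) / Log Input (ft^3)
LRF = 308 BF / 46.0 ft^3
LRF = 6.7 BF/ft^3

6.7


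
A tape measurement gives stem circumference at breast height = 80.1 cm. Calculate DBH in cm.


Formula: DBH = C / pi
DBH = 80.1 / pi
pi = 3.14159...
DBH = 25.5 cm

25.5


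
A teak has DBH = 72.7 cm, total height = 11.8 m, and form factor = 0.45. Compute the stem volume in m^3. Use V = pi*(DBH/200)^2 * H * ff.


Formula: V = pi * (DBH/200)^2 * H * ff
Radius = DBH/200 = 72.7/200 = 0.3635 m
Radius^2 = 0.3635^2 = 0.13213225 m^2
V = pi * 0.13213225 * 11.8 * 0.45
V = 2.204 m^3

2.204


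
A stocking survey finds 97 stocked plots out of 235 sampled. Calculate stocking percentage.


Formula: Stocking % = stocked plots / total plots * 100
Stocking = 97 / 235 * 100
Stocking = 0.4128 * 100 = 41.3%

41.3


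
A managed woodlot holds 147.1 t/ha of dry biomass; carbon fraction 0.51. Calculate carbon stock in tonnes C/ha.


Formula: Carbon Stock = Biomass * Carbon Fraction
C = 147.1 t/ha * 0.51
C = 75.0 t C/ha

75.0


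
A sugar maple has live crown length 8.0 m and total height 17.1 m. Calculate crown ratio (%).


Formula: Crown Ratio = (Crown Length / Total Height) * 100
CR = (8.0 m / 17.1 m) * 100
CR = 0.4678 * 100 = 46.8%

46.8


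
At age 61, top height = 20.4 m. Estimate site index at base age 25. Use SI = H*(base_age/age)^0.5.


Formula: SI = H_dom * (base_age / age)^0.5
Age ratio = 25 / 61 = 0.40984
sqrt(age_ratio) = 0.64018
SI = 20.4 * 0.64018 = 13.1 m

13.1


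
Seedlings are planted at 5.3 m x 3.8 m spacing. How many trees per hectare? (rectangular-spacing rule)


Formula: TPH = 10000 m^2/ha / (spacing_x * spacing_y)
Area per tree = 5.3 m * 3.8 m = 20.14 m^2
TPH = 10000 / 20.14 = 497 trees/ha

497


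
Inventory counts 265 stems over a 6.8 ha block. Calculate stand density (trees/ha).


Formula: Stand Density = N_trees / Area_ha
Density = 265 trees / 6.8 ha
Density = 39 trees/ha

39


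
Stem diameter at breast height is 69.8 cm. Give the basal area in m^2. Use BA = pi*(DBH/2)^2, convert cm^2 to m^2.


Formula: BA = pi * (DBH/2)^2 / 10000  (cm^2 to m^2)
Radius = DBH/2 = 69.8/2 = 34.9 cm
BA = pi * 34.9^2 / 10000
   = 3826.4913 cm^2 / 10000
   = 0.3826 m^2

0.3826


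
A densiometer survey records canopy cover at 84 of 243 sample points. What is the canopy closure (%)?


Formula: Canopy closure = covered points / total points * 100
Closure = 84 / 243 * 100
Closure = 0.3457 * 100 = 34.6%

34.6


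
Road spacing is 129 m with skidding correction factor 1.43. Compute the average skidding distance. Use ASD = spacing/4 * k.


Formula: ASD = (spacing / 4) * correction
Uncorrected distance = spacing / 4 = 129 / 4 = 32.25 m
ASD = 32.25 * 1.43 = 46 m

46


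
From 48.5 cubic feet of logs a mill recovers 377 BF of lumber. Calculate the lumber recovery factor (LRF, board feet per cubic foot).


Formula: LRF = Lumber Output (BF) / Log Input (ft^3)
LRF = 377 BF / 48.5 ft^3
LRF = 7.77 BF/ft^3

7.77


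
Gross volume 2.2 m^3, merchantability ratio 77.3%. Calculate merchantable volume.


Formula: MV = V_total * (merchantable_pct / 100)
Merchantable fraction = 77.3% / 100 = 0.773
MV = 2.2 m^3 * 0.773 = 1.701 m^3

1.701


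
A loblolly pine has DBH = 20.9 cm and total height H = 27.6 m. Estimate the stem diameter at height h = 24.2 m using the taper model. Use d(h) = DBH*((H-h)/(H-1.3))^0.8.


Taper: d(h) = DBH * ((H - h) / (H - 1.3))^0.8
Numerator = H - h = 27.6 - 24.2 = 3.4 m
Denominator = H - 1.3 = 27.6 - 1.3 = 26.3 m
Ratio = 3.4 / 26.3 = 0.12928
d = 20.9 * 0.12928^0.8 = 4.1 cm

4.1


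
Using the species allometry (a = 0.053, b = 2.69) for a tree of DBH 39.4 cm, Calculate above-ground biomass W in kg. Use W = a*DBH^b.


Formula: W = a * DBH^b  (allometric power law)
DBH^b = 39.4^2.69 = 19583.2531
W = 0.053 * 19583.2531 = 1037.9 kg

1037.9


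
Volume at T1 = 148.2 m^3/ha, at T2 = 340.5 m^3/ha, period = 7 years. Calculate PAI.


Formula: PAI = (V_T2 - V_T1) / (T2 - T1)
Volume increment = 340.5 - 148.2 = 192.3 m^3/ha
PAI = 192.3 / 7 = 27.47 m^3/ha/year

27.47


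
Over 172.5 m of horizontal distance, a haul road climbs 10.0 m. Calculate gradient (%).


Formula: Gradient = rise / run * 100
Gradient = 10.0 / 172.5 * 100 = 5.8%

5.8


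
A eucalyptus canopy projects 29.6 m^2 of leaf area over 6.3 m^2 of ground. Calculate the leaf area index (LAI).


Formula: LAI = total leaf area / ground area  (dimensionless)
LAI = 29.6 m^2 / 6.3 m^2
LAI = 4.7

4.7


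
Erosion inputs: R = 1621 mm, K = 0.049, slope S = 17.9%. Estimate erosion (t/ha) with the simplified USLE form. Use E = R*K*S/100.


Formula: E = R * K * S / 100  (simplified USLE)
R * K = 1621 * 0.049 = 79.429
E = 79.429 * 17.9 / 100 = 14.22 t/ha

14.22


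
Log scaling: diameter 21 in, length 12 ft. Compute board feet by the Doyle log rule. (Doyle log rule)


Doyle: BF = (D - 4)^2 * L / 16
Adjusted diameter = 21 - 4 = 17 in
(D-4)^2 = 17^2 = 289
BF = 289 * 12 / 16 = 217 BF

217


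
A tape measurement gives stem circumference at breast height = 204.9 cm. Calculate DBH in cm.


Formula: DBH = C / pi
DBH = 204.9 / pi
pi = 3.14159...
DBH = 65.2 cm

65.2


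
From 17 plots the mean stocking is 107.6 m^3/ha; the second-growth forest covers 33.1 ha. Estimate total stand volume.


Formula: Total Volume = Mean Volume per ha * Total Area
Total Volume = 107.6 m^3/ha * 33.1 ha
Total Volume = 3562 m^3

3562


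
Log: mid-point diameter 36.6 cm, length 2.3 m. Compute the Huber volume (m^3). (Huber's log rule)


Huber: V = Am * L,  Am = pi*(Dm/200)^2
Am = pi*(36.6/200)^2 = 0.105209 m^2
V = 0.105209*2.3 = 0.242 m^3

0.242


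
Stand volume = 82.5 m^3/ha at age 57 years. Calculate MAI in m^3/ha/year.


Formula: MAI = Total Volume / Stand Age
MAI = 82.5 m^3/ha / 57 years
MAI = 1.45 m^3/ha/year

1.45


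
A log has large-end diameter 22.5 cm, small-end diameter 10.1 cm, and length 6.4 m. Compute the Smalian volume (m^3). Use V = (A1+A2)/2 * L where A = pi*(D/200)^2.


Smalian: V = (A1 + A2)/2 * L,  A = pi*(D/200)^2
A1 = pi*(22.5/200)^2 = 0.039761 m^2
A2 = pi*(10.1/200)^2 = 0.008012 m^2
V = (0.039761+0.008012)/2*6.4 = 0.1529 m^3

0.1529


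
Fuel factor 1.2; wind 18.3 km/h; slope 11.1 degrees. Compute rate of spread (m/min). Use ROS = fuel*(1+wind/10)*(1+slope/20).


Formula: ROS = fuel * (1 + wind/10) * (1 + slope/20)
Wind factor = 1 + 18.3/10 = 2.83
Slope factor = 1 + 11.1/20 = 1.555
ROS = 1.2 * 2.83 * 1.555 = 5.28 m/min

5.28


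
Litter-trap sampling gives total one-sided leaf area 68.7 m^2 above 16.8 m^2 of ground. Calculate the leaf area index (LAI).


Formula: LAI = total leaf area / ground area  (dimensionless)
LAI = 68.7 m^2 / 16.8 m^2
LAI = 4.09

4.09


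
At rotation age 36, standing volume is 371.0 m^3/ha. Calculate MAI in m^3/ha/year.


Formula: MAI = Total Volume / Stand Age
MAI = 371.0 m^3/ha / 36 years
MAI = 10.31 m^3/ha/year

10.31


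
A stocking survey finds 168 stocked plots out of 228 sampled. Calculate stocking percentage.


Formula: Stocking % = stocked plots / total plots * 100
Stocking = 168 / 228 * 100
Stocking = 0.7368 * 100 = 73.7%

73.7


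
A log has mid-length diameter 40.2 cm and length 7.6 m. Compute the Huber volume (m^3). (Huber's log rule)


Huber: V = Am * L,  Am = pi*(Dm/200)^2
Am = pi*(40.2/200)^2 = 0.126923 m^2
V = 0.126923*7.6 = 0.9646 m^3

0.9646


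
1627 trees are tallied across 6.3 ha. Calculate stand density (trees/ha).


Formula: Stand Density = N_trees / Area_ha
Density = 1627 trees / 6.3 ha
Density = 258 trees/ha

258


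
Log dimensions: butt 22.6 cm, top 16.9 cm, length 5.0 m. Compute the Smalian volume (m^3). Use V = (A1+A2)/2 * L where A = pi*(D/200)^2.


Smalian: V = (A1 + A2)/2 * L,  A = pi*(D/200)^2
A1 = pi*(22.6/200)^2 = 0.040115 m^2
A2 = pi*(16.9/200)^2 = 0.022432 m^2
V = (0.040115+0.022432)/2*5.0 = 0.1564 m^3

0.1564


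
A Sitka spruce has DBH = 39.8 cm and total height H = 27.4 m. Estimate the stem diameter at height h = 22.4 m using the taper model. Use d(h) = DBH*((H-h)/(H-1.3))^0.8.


Taper: d(h) = DBH * ((H - h) / (H - 1.3))^0.8
Numerator = H - h = 27.4 - 22.4 = 5.0 m
Denominator = H - 1.3 = 27.4 - 1.3 = 26.1 m
Ratio = 5.0 / 26.1 = 0.19157
d = 39.8 * 0.19157^0.8 = 10.6 cm

10.6


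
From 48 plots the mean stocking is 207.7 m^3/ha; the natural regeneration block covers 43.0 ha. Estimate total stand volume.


Formula: Total Volume = Mean Volume per ha * Total Area
Total Volume = 207.7 m^3/ha * 43.0 ha
Total Volume = 8931 m^3

8931


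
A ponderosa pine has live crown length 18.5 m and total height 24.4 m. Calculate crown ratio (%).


Formula: Crown Ratio = (Crown Length / Total Height) * 100
CR = (18.5 m / 24.4 m) * 100
CR = 0.7582 * 100 = 75.8%

75.8


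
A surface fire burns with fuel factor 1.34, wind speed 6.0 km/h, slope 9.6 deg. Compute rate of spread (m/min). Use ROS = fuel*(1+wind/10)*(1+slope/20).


Formula: ROS = fuel * (1 + wind/10) * (1 + slope/20)
Wind factor = 1 + 6.0/10 = 1.6
Slope factor = 1 + 9.6/20 = 1.48
ROS = 1.34 * 1.6 * 1.48 = 3.17 m/min

3.17


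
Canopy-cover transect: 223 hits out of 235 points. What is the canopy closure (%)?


Formula: Canopy closure = covered points / total points * 100
Closure = 223 / 235 * 100
Closure = 0.9489 * 100 = 94.9%

94.9


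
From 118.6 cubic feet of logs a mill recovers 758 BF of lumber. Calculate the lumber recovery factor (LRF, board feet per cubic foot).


Formula: LRF = Lumber Output (BF) / Log Input (ft^3)
LRF = 758 BF / 118.6 ft^3
LRF = 6.39 BF/ft^3

6.39


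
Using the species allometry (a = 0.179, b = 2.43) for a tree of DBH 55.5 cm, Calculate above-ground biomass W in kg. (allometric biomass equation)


Formula: W = a * DBH^b  (allometric power law)
DBH^b = 55.5^2.43 = 17323.3528
W = 0.179 * 17323.3528 = 3100.9 kg

3100.9


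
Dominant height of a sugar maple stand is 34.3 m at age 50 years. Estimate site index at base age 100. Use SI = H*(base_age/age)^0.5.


Formula: SI = H_dom * (base_age / age)^0.5
Age ratio = 100 / 50 = 2.0
sqrt(age_ratio) = 1.41421
SI = 34.3 * 1.41421 = 48.5 m

48.5


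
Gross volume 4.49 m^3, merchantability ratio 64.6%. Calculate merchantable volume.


Formula: MV = V_total * (merchantable_pct / 100)
Merchantable fraction = 64.6% / 100 = 0.646
MV = 4.49 m^3 * 0.646 = 2.901 m^3

2.901


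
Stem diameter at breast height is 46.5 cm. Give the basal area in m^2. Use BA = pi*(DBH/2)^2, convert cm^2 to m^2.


Formula: BA = pi * (DBH/2)^2 / 10000  (cm^2 to m^2)
Radius = DBH/2 = 46.5/2 = 23.25 cm
BA = pi * 23.25^2 / 10000
   = 1698.2272 cm^2 / 10000
   = 0.1698 m^2

0.1698


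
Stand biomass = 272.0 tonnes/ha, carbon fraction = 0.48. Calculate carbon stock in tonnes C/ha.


Formula: Carbon Stock = Biomass * Carbon Fraction
C = 272.0 t/ha * 0.48
C = 130.6 t C/ha

130.6


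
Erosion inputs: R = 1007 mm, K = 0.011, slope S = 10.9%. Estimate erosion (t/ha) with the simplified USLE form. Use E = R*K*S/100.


Formula: E = R * K * S / 100  (simplified USLE)
R * K = 1007 * 0.011 = 11.077
E = 11.077 * 10.9 / 100 = 1.21 t/ha

1.21


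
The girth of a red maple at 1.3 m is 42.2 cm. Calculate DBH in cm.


Formula: DBH = C / pi
DBH = 42.2 / pi
pi = 3.14159...
DBH = 13.4 cm

13.4


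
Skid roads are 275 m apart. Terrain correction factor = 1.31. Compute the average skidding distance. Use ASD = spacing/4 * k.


Formula: ASD = (spacing / 4) * correction
Uncorrected distance = spacing / 4 = 275 / 4 = 68.75 m
ASD = 68.75 * 1.31 = 90 m

90


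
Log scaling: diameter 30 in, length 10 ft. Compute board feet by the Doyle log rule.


Doyle: BF = (D - 4)^2 * L / 16
Adjusted diameter = 30 - 4 = 26 in
(D-4)^2 = 26^2 = 676
BF = 676 * 10 / 16 = 423 BF

423


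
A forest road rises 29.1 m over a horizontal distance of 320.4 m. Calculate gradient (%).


Formula: Gradient = rise / run * 100
Gradient = 29.1 / 320.4 * 100 = 9.1%

9.1


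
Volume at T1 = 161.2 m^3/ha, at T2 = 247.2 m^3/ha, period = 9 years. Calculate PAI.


Formula: PAI = (V_T2 - V_T1) / (T2 - T1)
Volume increment = 247.2 - 161.2 = 86.0 m^3/ha
PAI = 86.0 / 9 = 9.56 m^3/ha/year

9.56


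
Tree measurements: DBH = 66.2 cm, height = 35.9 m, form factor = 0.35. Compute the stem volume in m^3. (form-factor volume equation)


Formula: V = pi * (DBH/200)^2 * H * ff
Radius = DBH/200 = 66.2/200 = 0.331 m
Radius^2 = 0.331^2 = 0.109561 m^2
V = pi * 0.109561 * 35.9 * 0.35
V = 4.325 m^3

4.325


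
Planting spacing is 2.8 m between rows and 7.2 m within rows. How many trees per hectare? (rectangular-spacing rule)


Formula: TPH = 10000 m^2/ha / (spacing_x * spacing_y)
Area per tree = 2.8 m * 7.2 m = 20.16 m^2
TPH = 10000 / 20.16 = 496 trees/ha

496


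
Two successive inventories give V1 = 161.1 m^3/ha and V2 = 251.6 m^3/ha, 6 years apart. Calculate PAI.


Formula: PAI = (V_T2 - V_T1) / (T2 - T1)
Volume increment = 251.6 - 161.1 = 90.5 m^3/ha
PAI = 90.5 / 6 = 15.08 m^3/ha/year

15.08


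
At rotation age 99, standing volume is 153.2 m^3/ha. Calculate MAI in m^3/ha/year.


Formula: MAI = Total Volume / Stand Age
MAI = 153.2 m^3/ha / 99 years
MAI = 1.55 m^3/ha/year

1.55


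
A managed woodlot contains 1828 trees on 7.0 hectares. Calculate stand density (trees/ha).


Formula: Stand Density = N_trees / Area_ha
Density = 1828 trees / 7.0 ha
Density = 261 trees/ha

261


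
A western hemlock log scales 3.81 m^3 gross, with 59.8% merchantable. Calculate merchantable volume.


Formula: MV = V_total * (merchantable_pct / 100)
Merchantable fraction = 59.8% / 100 = 0.598
MV = 3.81 m^3 * 0.598 = 2.278 m^3

2.278


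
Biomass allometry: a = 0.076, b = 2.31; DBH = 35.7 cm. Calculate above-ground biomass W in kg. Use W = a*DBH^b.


Formula: W = a * DBH^b  (allometric power law)
DBH^b = 35.7^2.31 = 3860.678
W = 0.076 * 3860.678 = 293.4 kg

293.4


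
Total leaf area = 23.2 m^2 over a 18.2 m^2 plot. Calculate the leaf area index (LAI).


Formula: LAI = total leaf area / ground area  (dimensionless)
LAI = 23.2 m^2 / 18.2 m^2
LAI = 1.27

1.27


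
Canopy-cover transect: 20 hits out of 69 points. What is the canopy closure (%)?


Formula: Canopy closure = covered points / total points * 100
Closure = 20 / 69 * 100
Closure = 0.2899 * 100 = 29.0%

29.0


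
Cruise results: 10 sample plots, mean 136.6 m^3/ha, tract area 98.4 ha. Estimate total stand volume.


Formula: Total Volume = Mean Volume per ha * Total Area
Total Volume = 136.6 m^3/ha * 98.4 ha
Total Volume = 13441 m^3

13441


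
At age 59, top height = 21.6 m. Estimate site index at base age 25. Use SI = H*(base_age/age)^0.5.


Formula: SI = H_dom * (base_age / age)^0.5
Age ratio = 25 / 59 = 0.42373
sqrt(age_ratio) = 0.65094
SI = 21.6 * 0.65094 = 14.1 m

14.1


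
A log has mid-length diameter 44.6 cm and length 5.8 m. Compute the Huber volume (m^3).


Huber: V = Am * L,  Am = pi*(Dm/200)^2
Am = pi*(44.6/200)^2 = 0.156228 m^2
V = 0.156228*5.8 = 0.9061 m^3

0.9061


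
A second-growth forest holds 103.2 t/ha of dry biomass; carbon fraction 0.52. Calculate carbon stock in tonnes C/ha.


Formula: Carbon Stock = Biomass * Carbon Fraction
C = 103.2 t/ha * 0.52
C = 53.7 t C/ha

53.7


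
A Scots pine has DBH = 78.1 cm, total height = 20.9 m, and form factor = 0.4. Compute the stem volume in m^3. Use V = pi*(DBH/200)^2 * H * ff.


Formula: V = pi * (DBH/200)^2 * H * ff
Radius = DBH/200 = 78.1/200 = 0.3905 m
Radius^2 = 0.3905^2 = 0.15249025 m^2
V = pi * 0.15249025 * 20.9 * 0.4
V = 4.005 m^3

4.005


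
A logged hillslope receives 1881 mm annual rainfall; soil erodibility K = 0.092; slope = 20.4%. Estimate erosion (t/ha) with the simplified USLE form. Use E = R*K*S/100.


Formula: E = R * K * S / 100  (simplified USLE)
R * K = 1881 * 0.092 = 173.052
E = 173.052 * 20.4 / 100 = 35.3 t/ha

35.3


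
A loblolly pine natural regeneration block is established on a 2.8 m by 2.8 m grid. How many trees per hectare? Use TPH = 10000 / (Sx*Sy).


Formula: TPH = 10000 m^2/ha / (spacing_x * spacing_y)
Area per tree = 2.8 m * 2.8 m = 7.84 m^2
TPH = 10000 / 7.84 = 1276 trees/ha

1276


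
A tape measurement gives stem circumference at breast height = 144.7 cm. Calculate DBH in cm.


Formula: DBH = C / pi
DBH = 144.7 / pi
pi = 3.14159...
DBH = 46.1 cm

46.1


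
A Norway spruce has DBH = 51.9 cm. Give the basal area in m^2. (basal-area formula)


Formula: BA = pi * (DBH/2)^2 / 10000  (cm^2 to m^2)
Radius = DBH/2 = 51.9/2 = 25.95 cm
BA = pi * 25.95^2 / 10000
   = 2115.5563 cm^2 / 10000
   = 0.2116 m^2

0.2116


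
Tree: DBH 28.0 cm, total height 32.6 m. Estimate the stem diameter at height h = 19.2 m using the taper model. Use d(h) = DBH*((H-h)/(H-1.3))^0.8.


Taper: d(h) = DBH * ((H - h) / (H - 1.3))^0.8
Numerator = H - h = 32.6 - 19.2 = 13.4 m
Denominator = H - 1.3 = 32.6 - 1.3 = 31.3 m
Ratio = 13.4 / 31.3 = 0.42812
d = 28.0 * 0.42812^0.8 = 14.2 cm

14.2


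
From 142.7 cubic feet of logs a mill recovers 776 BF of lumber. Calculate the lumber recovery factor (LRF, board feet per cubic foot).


Formula: LRF = Lumber Output (BF) / Log Input (ft^3)
LRF = 776 BF / 142.7 ft^3
LRF = 5.44 BF/ft^3

5.44


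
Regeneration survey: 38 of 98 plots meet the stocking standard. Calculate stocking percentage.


Formula: Stocking % = stocked plots / total plots * 100
Stocking = 38 / 98 * 100
Stocking = 0.3878 * 100 = 38.8%

38.8


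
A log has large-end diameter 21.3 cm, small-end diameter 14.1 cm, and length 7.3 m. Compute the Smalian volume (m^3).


Smalian: V = (A1 + A2)/2 * L,  A = pi*(D/200)^2
A1 = pi*(21.3/200)^2 = 0.035633 m^2
A2 = pi*(14.1/200)^2 = 0.015615 m^2
V = (0.035633+0.015615)/2*7.3 = 0.1871 m^3

0.1871


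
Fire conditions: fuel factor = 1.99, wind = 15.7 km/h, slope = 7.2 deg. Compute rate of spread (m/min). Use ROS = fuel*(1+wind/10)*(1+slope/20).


Formula: ROS = fuel * (1 + wind/10) * (1 + slope/20)
Wind factor = 1 + 15.7/10 = 2.57
Slope factor = 1 + 7.2/20 = 1.36
ROS = 1.99 * 2.57 * 1.36 = 6.96 m/min

6.96


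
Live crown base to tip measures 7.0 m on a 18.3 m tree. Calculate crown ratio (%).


Formula: Crown Ratio = (Crown Length / Total Height) * 100
CR = (7.0 m / 18.3 m) * 100
CR = 0.3825 * 100 = 38.3%

38.3


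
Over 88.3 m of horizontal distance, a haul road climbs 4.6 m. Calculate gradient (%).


Formula: Gradient = rise / run * 100
Gradient = 4.6 / 88.3 * 100 = 5.2%

5.2


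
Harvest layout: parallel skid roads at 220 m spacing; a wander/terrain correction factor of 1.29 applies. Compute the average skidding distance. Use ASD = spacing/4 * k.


Formula: ASD = (spacing / 4) * correction
Uncorrected distance = spacing / 4 = 220 / 4 = 55 m
ASD = 55 * 1.29 = 71 m

71


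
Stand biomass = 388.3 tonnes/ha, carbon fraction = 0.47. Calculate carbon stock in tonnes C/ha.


Formula: Carbon Stock = Biomass * Carbon Fraction
C = 388.3 t/ha * 0.47
C = 182.5 t C/ha

182.5


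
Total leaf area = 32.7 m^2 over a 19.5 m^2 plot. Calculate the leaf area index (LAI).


Formula: LAI = total leaf area / ground area  (dimensionless)
LAI = 32.7 m^2 / 19.5 m^2
LAI = 1.68

1.68


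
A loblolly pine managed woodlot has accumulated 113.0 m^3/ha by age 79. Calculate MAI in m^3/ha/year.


Formula: MAI = Total Volume / Stand Age
MAI = 113.0 m^3/ha / 79 years
MAI = 1.43 m^3/ha/year

1.43


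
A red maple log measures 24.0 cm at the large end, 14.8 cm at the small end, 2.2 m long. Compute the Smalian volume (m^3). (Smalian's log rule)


Smalian: V = (A1 + A2)/2 * L,  A = pi*(D/200)^2
A1 = pi*(24.0/200)^2 = 0.045239 m^2
A2 = pi*(14.8/200)^2 = 0.017203 m^2
V = (0.045239+0.017203)/2*2.2 = 0.0687 m^3

0.0687


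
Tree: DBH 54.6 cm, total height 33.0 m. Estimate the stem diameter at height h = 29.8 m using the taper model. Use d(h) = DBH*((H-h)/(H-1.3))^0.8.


Taper: d(h) = DBH * ((H - h) / (H - 1.3))^0.8
Numerator = H - h = 33.0 - 29.8 = 3.2 m
Denominator = H - 1.3 = 33.0 - 1.3 = 31.7 m
Ratio = 3.2 / 31.7 = 0.10095
d = 54.6 * 0.10095^0.8 = 8.7 cm

8.7


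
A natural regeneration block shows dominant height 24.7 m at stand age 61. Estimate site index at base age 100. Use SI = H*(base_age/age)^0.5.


Formula: SI = H_dom * (base_age / age)^0.5
Age ratio = 100 / 61 = 1.63934
sqrt(age_ratio) = 1.28037
SI = 24.7 * 1.28037 = 31.6 m

31.6


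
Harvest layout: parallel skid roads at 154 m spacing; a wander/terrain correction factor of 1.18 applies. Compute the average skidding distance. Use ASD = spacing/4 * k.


Formula: ASD = (spacing / 4) * correction
Uncorrected distance = spacing / 4 = 154 / 4 = 38.5 m
ASD = 38.5 * 1.18 = 45 m

45


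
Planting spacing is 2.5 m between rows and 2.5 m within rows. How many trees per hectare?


Formula: TPH = 10000 m^2/ha / (spacing_x * spacing_y)
Area per tree = 2.5 m * 2.5 m = 6.25 m^2
TPH = 10000 / 6.25 = 1600 trees/ha

1600


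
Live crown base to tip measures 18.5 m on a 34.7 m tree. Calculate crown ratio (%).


Formula: Crown Ratio = (Crown Length / Total Height) * 100
CR = (18.5 m / 34.7 m) * 100
CR = 0.5331 * 100 = 53.3%

53.3


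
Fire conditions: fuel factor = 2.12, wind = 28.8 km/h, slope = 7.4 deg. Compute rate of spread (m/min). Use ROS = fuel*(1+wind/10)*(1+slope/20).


Formula: ROS = fuel * (1 + wind/10) * (1 + slope/20)
Wind factor = 1 + 28.8/10 = 3.88
Slope factor = 1 + 7.4/20 = 1.37
ROS = 2.12 * 3.88 * 1.37 = 11.27 m/min

11.27


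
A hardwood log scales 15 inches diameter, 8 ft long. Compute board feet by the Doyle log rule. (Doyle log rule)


Doyle: BF = (D - 4)^2 * L / 16
Adjusted diameter = 15 - 4 = 11 in
(D-4)^2 = 11^2 = 121
BF = 121 * 8 / 16 = 61 BF

61


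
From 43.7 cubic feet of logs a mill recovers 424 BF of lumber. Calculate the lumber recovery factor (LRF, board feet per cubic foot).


Formula: LRF = Lumber Output (BF) / Log Input (ft^3)
LRF = 424 BF / 43.7 ft^3
LRF = 9.7 BF/ft^3

9.7


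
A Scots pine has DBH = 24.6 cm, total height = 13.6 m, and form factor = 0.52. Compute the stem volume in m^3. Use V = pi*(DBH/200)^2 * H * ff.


Formula: V = pi * (DBH/200)^2 * H * ff
Radius = DBH/200 = 24.6/200 = 0.123 m
Radius^2 = 0.123^2 = 0.015129 m^2
V = pi * 0.015129 * 13.6 * 0.52
V = 0.336 m^3

0.336


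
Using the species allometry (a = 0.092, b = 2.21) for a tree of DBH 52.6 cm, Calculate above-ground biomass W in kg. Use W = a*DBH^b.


Formula: W = a * DBH^b  (allometric power law)
DBH^b = 52.6^2.21 = 6358.8487
W = 0.092 * 6358.8487 = 585.0 kg

585.0


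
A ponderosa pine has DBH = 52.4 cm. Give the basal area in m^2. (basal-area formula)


Formula: BA = pi * (DBH/2)^2 / 10000  (cm^2 to m^2)
Radius = DBH/2 = 52.4/2 = 26.2 cm
BA = pi * 26.2^2 / 10000
   = 2156.5149 cm^2 / 10000
   = 0.2157 m^2

0.2157


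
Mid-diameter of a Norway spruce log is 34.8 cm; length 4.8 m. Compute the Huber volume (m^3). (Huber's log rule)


Huber: V = Am * L,  Am = pi*(Dm/200)^2
Am = pi*(34.8/200)^2 = 0.095115 m^2
V = 0.095115*4.8 = 0.4566 m^3

0.4566


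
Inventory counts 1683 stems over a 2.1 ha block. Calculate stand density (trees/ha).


Formula: Stand Density = N_trees / Area_ha
Density = 1683 trees / 2.1 ha
Density = 801 trees/ha

801


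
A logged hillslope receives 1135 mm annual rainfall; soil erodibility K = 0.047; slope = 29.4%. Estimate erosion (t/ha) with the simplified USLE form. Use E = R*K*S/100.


Formula: E = R * K * S / 100  (simplified USLE)
R * K = 1135 * 0.047 = 53.345
E = 53.345 * 29.4 / 100 = 15.68 t/ha

15.68


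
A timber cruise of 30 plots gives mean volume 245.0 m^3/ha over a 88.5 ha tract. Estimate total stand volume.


Formula: Total Volume = Mean Volume per ha * Total Area
Total Volume = 245.0 m^3/ha * 88.5 ha
Total Volume = 21683 m^3

21683


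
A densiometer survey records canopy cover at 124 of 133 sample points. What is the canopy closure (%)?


Formula: Canopy closure = covered points / total points * 100
Closure = 124 / 133 * 100
Closure = 0.9323 * 100 = 93.2%

93.2


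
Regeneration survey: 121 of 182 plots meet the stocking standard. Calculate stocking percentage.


Formula: Stocking % = stocked plots / total plots * 100
Stocking = 121 / 182 * 100
Stocking = 0.6648 * 100 = 66.5%

66.5


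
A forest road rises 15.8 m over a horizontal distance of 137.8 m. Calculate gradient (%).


Formula: Gradient = rise / run * 100
Gradient = 15.8 / 137.8 * 100 = 11.5%

11.5


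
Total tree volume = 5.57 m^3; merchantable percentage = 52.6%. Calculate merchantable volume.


Formula: MV = V_total * (merchantable_pct / 100)
Merchantable fraction = 52.6% / 100 = 0.526
MV = 5.57 m^3 * 0.526 = 2.93 m^3

2.93


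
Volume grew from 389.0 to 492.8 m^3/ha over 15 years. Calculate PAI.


Formula: PAI = (V_T2 - V_T1) / (T2 - T1)
Volume increment = 492.8 - 389.0 = 103.8 m^3/ha
PAI = 103.8 / 15 = 6.92 m^3/ha/year

6.92


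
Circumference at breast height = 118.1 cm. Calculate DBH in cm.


Formula: DBH = C / pi
DBH = 118.1 / pi
pi = 3.14159...
DBH = 37.6 cm

37.6


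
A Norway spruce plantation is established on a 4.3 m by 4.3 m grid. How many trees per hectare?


Formula: TPH = 10000 m^2/ha / (spacing_x * spacing_y)
Area per tree = 4.3 m * 4.3 m = 18.49 m^2
TPH = 10000 / 18.49 = 541 trees/ha

541


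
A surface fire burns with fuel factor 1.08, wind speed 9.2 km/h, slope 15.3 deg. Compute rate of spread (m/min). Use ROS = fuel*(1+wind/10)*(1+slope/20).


Formula: ROS = fuel * (1 + wind/10) * (1 + slope/20)
Wind factor = 1 + 9.2/10 = 1.92
Slope factor = 1 + 15.3/20 = 1.765
ROS = 1.08 * 1.92 * 1.765 = 3.66 m/min

3.66


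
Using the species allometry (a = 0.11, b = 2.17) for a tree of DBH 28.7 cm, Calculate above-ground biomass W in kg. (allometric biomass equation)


Formula: W = a * DBH^b  (allometric power law)
DBH^b = 28.7^2.17 = 1457.4837
W = 0.11 * 1457.4837 = 160.3 kg

160.3


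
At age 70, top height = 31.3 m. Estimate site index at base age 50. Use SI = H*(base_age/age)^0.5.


Formula: SI = H_dom * (base_age / age)^0.5
Age ratio = 50 / 70 = 0.71429
sqrt(age_ratio) = 0.84515
SI = 31.3 * 0.84515 = 26.5 m

26.5


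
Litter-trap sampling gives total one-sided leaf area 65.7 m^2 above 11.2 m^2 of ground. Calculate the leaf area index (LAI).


Formula: LAI = total leaf area / ground area  (dimensionless)
LAI = 65.7 m^2 / 11.2 m^2
LAI = 5.87

5.87


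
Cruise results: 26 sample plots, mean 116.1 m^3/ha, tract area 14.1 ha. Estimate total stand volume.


Formula: Total Volume = Mean Volume per ha * Total Area
Total Volume = 116.1 m^3/ha * 14.1 ha
Total Volume = 1637 m^3

1637


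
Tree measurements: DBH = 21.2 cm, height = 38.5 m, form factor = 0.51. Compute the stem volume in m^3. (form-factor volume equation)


Formula: V = pi * (DBH/200)^2 * H * ff
Radius = DBH/200 = 21.2/200 = 0.106 m
Radius^2 = 0.106^2 = 0.011236 m^2
V = pi * 0.011236 * 38.5 * 0.51
V = 0.693 m^3

0.693


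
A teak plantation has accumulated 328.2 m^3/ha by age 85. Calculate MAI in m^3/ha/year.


Formula: MAI = Total Volume / Stand Age
MAI = 328.2 m^3/ha / 85 years
MAI = 3.86 m^3/ha/year

3.86


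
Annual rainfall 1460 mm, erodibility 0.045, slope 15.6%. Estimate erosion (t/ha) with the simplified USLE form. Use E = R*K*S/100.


Formula: E = R * K * S / 100  (simplified USLE)
R * K = 1460 * 0.045 = 65.7
E = 65.7 * 15.6 / 100 = 10.25 t/ha

10.25


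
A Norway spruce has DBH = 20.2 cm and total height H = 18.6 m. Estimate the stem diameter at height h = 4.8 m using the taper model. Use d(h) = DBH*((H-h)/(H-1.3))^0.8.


Taper: d(h) = DBH * ((H - h) / (H - 1.3))^0.8
Numerator = H - h = 18.6 - 4.8 = 13.8 m
Denominator = H - 1.3 = 18.6 - 1.3 = 17.3 m
Ratio = 13.8 / 17.3 = 0.79769
d = 20.2 * 0.79769^0.8 = 16.9 cm

16.9


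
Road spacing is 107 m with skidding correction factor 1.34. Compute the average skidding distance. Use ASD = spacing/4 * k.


Formula: ASD = (spacing / 4) * correction
Uncorrected distance = spacing / 4 = 107 / 4 = 26.75 m
ASD = 26.75 * 1.34 = 36 m

36


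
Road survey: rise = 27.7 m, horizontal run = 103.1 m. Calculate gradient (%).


Formula: Gradient = rise / run * 100
Gradient = 27.7 / 103.1 * 100 = 26.9%

26.9


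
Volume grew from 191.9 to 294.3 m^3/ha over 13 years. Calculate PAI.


Formula: PAI = (V_T2 - V_T1) / (T2 - T1)
Volume increment = 294.3 - 191.9 = 102.4 m^3/ha
PAI = 102.4 / 13 = 7.88 m^3/ha/year

7.88


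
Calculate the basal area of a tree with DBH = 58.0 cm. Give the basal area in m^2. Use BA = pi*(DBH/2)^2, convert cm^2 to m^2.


Formula: BA = pi * (DBH/2)^2 / 10000  (cm^2 to m^2)
Radius = DBH/2 = 58.0/2 = 29.0 cm
BA = pi * 29.0^2 / 10000
   = 2642.0794 cm^2 / 10000
   = 0.2642 m^2

0.2642


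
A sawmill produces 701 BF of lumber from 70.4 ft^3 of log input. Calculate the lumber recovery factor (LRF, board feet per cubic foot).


Formula: LRF = Lumber Output (BF) / Log Input (ft^3)
LRF = 701 BF / 70.4 ft^3
LRF = 9.96 BF/ft^3

9.96


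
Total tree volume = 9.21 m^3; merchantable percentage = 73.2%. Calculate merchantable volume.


Formula: MV = V_total * (merchantable_pct / 100)
Merchantable fraction = 73.2% / 100 = 0.732
MV = 9.21 m^3 * 0.732 = 6.742 m^3

6.742
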